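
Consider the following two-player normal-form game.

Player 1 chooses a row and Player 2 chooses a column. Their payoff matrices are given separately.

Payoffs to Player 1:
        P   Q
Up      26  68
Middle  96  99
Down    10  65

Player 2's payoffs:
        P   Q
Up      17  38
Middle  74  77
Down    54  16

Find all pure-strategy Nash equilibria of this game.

Player 1 against P: payoffs 26, 96, 10 → best response Middle.
Player 1 against Q: payoffs 68, 99, 65 → best response Middle.
Player 2 against Up: payoffs 17, 38 → best response Q.
Player 2 against Middle: payoffs 74, 77 → best response Q.
Player 2 against Down: payoffs 54, 16 → best response P.
Mutual best responses: (Middle, Q).

Pure NE: (Middle, Q)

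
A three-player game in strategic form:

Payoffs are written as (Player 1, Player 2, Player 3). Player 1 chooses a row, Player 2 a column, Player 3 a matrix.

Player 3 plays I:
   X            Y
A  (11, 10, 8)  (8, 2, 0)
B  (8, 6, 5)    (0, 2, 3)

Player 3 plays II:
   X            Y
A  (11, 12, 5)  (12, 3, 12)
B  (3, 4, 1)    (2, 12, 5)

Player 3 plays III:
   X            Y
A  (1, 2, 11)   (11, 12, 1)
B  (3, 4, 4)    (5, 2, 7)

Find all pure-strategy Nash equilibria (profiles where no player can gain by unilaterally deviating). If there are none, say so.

(A, X, I): Player 3 can switch to III (8 → 11). Not NE.
(A, X, II): Player 3 can switch to I (5 → 8). Not NE.
(A, X, III): Player 1 can switch to B (1 → 3). Not NE.
(A, Y, I): Player 2 can switch to X (2 → 10). Not NE.
(A, Y, II): Player 2 can switch to X (3 → 12). Not NE.
(A, Y, III): Player 3 can switch to II (1 → 12). Not NE.
(B, X, I): Player 1 can switch to A (8 → 11). Not NE.
(B, X, II): Player 1 can switch to A (3 → 11). Not NE.
(B, X, III): Player 3 can switch to I (4 → 5). Not NE.
(B, Y, I): Player 1 can switch to A (0 → 8). Not NE.
(B, Y, II): Player 1 can switch to A (2 → 12). Not NE.
(B, Y, III): Player 1 can switch to A (5 → 11). Not NE.

No pure-strategy Nash equilibrium.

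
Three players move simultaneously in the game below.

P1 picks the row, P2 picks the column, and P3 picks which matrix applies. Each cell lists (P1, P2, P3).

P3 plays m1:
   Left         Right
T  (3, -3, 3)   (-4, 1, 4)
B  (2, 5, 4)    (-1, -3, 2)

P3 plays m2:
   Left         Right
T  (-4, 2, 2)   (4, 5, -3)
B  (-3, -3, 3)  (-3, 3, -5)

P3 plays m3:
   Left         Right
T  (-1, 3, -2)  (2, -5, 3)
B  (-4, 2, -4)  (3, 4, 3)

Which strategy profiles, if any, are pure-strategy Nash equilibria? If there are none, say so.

Pure NE: (B, Right, m3)

P1 against (Left, m1): payoffs 3, 2 → best response T.
P1 against (Left, m2): payoffs -4, -3 → best response B.
P1 against (Left, m3): payoffs -1, -4 → best response T.
P1 against (Right, m1): payoffs -4, -1 → best response B.
P1 against (Right, m2): payoffs 4, -3 → best response T.
P1 against (Right, m3): payoffs 2, 3 → best response B.
P2 against (T, m1): payoffs -3, 1 → best response Right.
P2 against (T, m2): payoffs 2, 5 → best response Right.
P2 against (T, m3): payoffs 3, -5 → best response Left.
P2 against (B, m1): payoffs 5, -3 → best response Left.
P2 against (B, m2): payoffs -3, 3 → best response Right.
P2 against (B, m3): payoffs 2, 4 → best response Right.
P3 against (T, Left): payoffs 3, 2, -2 → best response m1.
P3 against (T, Right): payoffs 4, -3, 3 → best response m1.
P3 against (B, Left): payoffs 4, 3, -4 → best response m1.
P3 against (B, Right): payoffs 2, -5, 3 → best response m3.
Mutual best responses: (B, Right, m3).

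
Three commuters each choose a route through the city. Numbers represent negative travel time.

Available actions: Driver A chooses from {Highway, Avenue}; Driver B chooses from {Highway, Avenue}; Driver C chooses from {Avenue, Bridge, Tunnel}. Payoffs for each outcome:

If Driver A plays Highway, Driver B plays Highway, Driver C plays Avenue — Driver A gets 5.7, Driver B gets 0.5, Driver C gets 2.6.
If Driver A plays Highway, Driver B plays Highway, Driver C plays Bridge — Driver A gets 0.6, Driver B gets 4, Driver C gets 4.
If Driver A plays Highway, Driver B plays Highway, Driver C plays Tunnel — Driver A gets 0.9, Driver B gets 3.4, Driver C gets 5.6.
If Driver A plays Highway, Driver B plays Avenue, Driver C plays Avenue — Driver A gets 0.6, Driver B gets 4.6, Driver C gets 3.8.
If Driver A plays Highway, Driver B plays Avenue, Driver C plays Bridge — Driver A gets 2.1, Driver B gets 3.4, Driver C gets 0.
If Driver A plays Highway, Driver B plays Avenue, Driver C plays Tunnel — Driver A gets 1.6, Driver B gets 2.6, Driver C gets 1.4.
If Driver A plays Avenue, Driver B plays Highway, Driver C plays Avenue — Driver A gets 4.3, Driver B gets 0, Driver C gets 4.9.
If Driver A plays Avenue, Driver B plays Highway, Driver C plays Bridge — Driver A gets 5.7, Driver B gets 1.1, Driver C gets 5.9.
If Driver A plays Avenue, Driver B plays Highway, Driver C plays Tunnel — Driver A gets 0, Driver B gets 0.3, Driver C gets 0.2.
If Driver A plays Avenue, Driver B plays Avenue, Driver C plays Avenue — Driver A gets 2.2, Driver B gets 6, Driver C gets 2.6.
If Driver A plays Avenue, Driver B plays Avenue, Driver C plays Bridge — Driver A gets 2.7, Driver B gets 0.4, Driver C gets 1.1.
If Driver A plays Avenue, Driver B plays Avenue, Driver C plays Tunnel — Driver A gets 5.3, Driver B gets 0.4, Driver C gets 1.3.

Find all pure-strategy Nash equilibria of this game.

The pure Nash equilibria are (Highway, Highway, Tunnel), (Avenue, Highway, Bridge), (Avenue, Avenue, Avenue).

Mark each player's best response to every combination of opponents' strategies; a profile where every player is best-responding is a pure Nash equilibrium.
Driver A against (Highway, Avenue): payoffs 5.7, 4.3 → best response Highway.
Driver A against (Highway, Bridge): payoffs 0.6, 5.7 → best response Avenue.
Driver A against (Highway, Tunnel): payoffs 0.9, 0 → best response Highway.
Driver A against (Avenue, Avenue): payoffs 0.6, 2.2 → best response Avenue.
Driver A against (Avenue, Bridge): payoffs 2.1, 2.7 → best response Avenue.
Driver A against (Avenue, Tunnel): payoffs 1.6, 5.3 → best response Avenue.
Driver B against (Highway, Avenue): payoffs 0.5, 4.6 → best response Avenue.
Driver B against (Highway, Bridge): payoffs 4, 3.4 → best response Highway.
Driver B against (Highway, Tunnel): payoffs 3.4, 2.6 → best response Highway.
Driver B against (Avenue, Avenue): payoffs 0, 6 → best response Avenue.
Driver B against (Avenue, Bridge): payoffs 1.1, 0.4 → best response Highway.
Driver B against (Avenue, Tunnel): payoffs 0.3, 0.4 → best response Avenue.
Driver C against (Highway, Highway): payoffs 2.6, 4, 5.6 → best response Tunnel.
Driver C against (Highway, Avenue): payoffs 3.8, 0, 1.4 → best response Avenue.
Driver C against (Avenue, Highway): payoffs 4.9, 5.9, 0.2 → best response Bridge.
Driver C against (Avenue, Avenue): payoffs 2.6, 1.1, 1.3 → best response Avenue.
Mutual best responses: (Highway, Highway, Tunnel); (Avenue, Highway, Bridge); (Avenue, Avenue, Avenue).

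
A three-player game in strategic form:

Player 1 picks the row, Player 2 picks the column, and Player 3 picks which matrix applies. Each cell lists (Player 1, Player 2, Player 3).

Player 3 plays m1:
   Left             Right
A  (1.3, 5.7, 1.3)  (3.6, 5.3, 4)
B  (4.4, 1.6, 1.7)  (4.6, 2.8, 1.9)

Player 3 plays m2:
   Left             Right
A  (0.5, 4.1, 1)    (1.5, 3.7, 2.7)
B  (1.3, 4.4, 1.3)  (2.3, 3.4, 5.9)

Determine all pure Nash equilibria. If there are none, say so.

(A, Left, m1): Player 1 can switch to B (1.3 → 4.4). Not NE.
(A, Left, m2): Player 1 can switch to B (0.5 → 1.3). Not NE.
(A, Right, m1): Player 1 can switch to B (3.6 → 4.6). Not NE.
(A, Right, m2): Player 1 can switch to B (1.5 → 2.3). Not NE.
(B, Left, m1): Player 2 can switch to Right (1.6 → 2.8). Not NE.
(B, Left, m2): Player 3 can switch to m1 (1.3 → 1.7). Not NE.
(B, Right, m1): Player 3 can switch to m2 (1.9 → 5.9). Not NE.
(B, Right, m2): Player 2 can switch to Left (3.4 → 4.4). Not NE.

There is no pure-strategy Nash equilibrium.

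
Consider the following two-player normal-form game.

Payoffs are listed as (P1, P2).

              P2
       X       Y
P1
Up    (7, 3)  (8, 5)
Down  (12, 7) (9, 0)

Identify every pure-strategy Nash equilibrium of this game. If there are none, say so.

(Up, X): P1 can switch to Down (7 → 12). Not NE.
(Up, Y): P1 can switch to Down (8 → 9). Not NE.
(Down, X): P1 gets 12, best alternative 7; P2 gets 7, best alternative 0. No profitable deviation — NE.
(Down, Y): P2 can switch to X (0 → 7). Not NE.

The unique pure-strategy Nash equilibrium is (Down, X).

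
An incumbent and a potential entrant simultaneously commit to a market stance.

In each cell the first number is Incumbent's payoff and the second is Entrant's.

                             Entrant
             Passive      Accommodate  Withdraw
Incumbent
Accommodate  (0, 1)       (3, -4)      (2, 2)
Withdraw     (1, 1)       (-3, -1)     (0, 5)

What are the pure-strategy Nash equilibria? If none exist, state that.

(Accommodate, Passive): Incumbent can switch to Withdraw (0 → 1). Not NE.
(Accommodate, Accommodate): Entrant can switch to Passive (-4 → 1). Not NE.
(Accommodate, Withdraw): Incumbent gets 2, best alternative 0; Entrant gets 2, best alternative 1. No profitable deviation — NE.
(Withdraw, Passive): Entrant can switch to Withdraw (1 → 5). Not NE.
(Withdraw, Accommodate): Incumbent can switch to Accommodate (-3 → 3). Not NE.
(Withdraw, Withdraw): Incumbent can switch to Accommodate (0 → 2). Not NE.

Pure NE: (Accommodate, Withdraw)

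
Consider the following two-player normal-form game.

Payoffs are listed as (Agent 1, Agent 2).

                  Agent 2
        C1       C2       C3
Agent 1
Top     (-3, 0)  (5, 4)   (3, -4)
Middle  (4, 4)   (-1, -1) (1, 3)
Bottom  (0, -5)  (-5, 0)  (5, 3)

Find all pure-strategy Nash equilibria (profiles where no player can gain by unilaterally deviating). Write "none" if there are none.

Pure-strategy Nash equilibria: (Top, C2) and (Middle, C1) and (Bottom, C3)

Agent 1 against C1: payoffs -3, 4, 0 → best response Middle.
Agent 1 against C2: payoffs 5, -1, -5 → best response Top.
Agent 1 against C3: payoffs 3, 1, 5 → best response Bottom.
Agent 2 against Top: payoffs 0, 4, -4 → best response C2.
Agent 2 against Middle: payoffs 4, -1, 3 → best response C1.
Agent 2 against Bottom: payoffs -5, 0, 3 → best response C3.
Mutual best responses: (Top, C2); (Middle, C1); (Bottom, C3).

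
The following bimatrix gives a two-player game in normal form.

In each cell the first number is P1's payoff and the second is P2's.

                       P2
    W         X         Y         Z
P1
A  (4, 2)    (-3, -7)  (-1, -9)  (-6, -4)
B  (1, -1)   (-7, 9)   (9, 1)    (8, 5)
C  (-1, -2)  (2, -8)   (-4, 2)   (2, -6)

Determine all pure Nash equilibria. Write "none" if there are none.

The unique pure-strategy Nash equilibrium is (A, W).

For each strategy profile, look for a profitable unilateral deviation.
(A, W): P1 gets 4, best alternative 1; P2 gets 2, best alternative -4. No profitable deviation — NE.
(A, X): P1 can switch to C (-3 → 2). Not NE.
(A, Y): P1 can switch to B (-1 → 9). Not NE.
(A, Z): P1 can switch to B (-6 → 8). Not NE.
(B, W): P1 can switch to A (1 → 4). Not NE.
(B, X): P1 can switch to A (-7 → -3). Not NE.
(B, Y): P2 can switch to X (1 → 9). Not NE.
(The remaining 5 profiles each have a profitable deviation by the same check.)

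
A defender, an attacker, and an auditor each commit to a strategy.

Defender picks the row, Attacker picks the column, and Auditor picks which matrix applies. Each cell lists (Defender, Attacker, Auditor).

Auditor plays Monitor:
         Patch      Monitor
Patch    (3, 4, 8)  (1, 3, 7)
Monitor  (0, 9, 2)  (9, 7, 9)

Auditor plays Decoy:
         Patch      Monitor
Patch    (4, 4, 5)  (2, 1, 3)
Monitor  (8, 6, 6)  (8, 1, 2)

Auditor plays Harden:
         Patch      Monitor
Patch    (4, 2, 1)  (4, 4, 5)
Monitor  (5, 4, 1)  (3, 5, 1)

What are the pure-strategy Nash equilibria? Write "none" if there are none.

Defender against (Patch, Monitor): payoffs 3, 0 → best response Patch.
Defender against (Patch, Decoy): payoffs 4, 8 → best response Monitor.
Defender against (Patch, Harden): payoffs 4, 5 → best response Monitor.
Defender against (Monitor, Monitor): payoffs 1, 9 → best response Monitor.
Defender against (Monitor, Decoy): payoffs 2, 8 → best response Monitor.
Defender against (Monitor, Harden): payoffs 4, 3 → best response Patch.
Attacker against (Patch, Monitor): payoffs 4, 3 → best response Patch.
Attacker against (Patch, Decoy): payoffs 4, 1 → best response Patch.
Attacker against (Patch, Harden): payoffs 2, 4 → best response Monitor.
Attacker against (Monitor, Monitor): payoffs 9, 7 → best response Patch.
Attacker against (Monitor, Decoy): payoffs 6, 1 → best response Patch.
Attacker against (Monitor, Harden): payoffs 4, 5 → best response Monitor.
Auditor against (Patch, Patch): payoffs 8, 5, 1 → best response Monitor.
Auditor against (Patch, Monitor): payoffs 7, 3, 5 → best response Monitor.
Auditor against (Monitor, Patch): payoffs 2, 6, 1 → best response Decoy.
Auditor against (Monitor, Monitor): payoffs 9, 2, 1 → best response Monitor.
Mutual best responses: (Patch, Patch, Monitor); (Monitor, Patch, Decoy).

The pure Nash equilibria are (Patch, Patch, Monitor) and (Monitor, Patch, Decoy).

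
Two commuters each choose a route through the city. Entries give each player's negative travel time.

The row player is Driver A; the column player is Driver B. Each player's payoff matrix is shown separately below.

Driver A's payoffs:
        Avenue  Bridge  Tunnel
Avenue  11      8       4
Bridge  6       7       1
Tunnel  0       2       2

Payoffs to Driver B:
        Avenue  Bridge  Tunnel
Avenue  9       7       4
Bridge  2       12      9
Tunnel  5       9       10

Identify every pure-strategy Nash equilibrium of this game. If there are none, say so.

Driver A against Avenue: payoffs 11, 6, 0 → best response Avenue.
Driver A against Bridge: payoffs 8, 7, 2 → best response Avenue.
Driver A against Tunnel: payoffs 4, 1, 2 → best response Avenue.
Driver B against Avenue: payoffs 9, 7, 4 → best response Avenue.
Driver B against Bridge: payoffs 2, 12, 9 → best response Bridge.
Driver B against Tunnel: payoffs 5, 9, 10 → best response Tunnel.
Mutual best responses: (Avenue, Avenue).

(Avenue, Avenue)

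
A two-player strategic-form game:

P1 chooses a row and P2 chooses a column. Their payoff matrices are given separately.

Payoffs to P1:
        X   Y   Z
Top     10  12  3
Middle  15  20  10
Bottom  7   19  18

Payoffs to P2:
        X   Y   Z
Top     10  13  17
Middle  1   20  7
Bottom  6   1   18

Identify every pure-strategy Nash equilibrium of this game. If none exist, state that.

The pure Nash equilibria are (Middle, Y), (Bottom, Z).

(Top, X): P1 can switch to Middle (10 → 15). Not NE.
(Top, Y): P1 can switch to Middle (12 → 20). Not NE.
(Top, Z): P1 can switch to Middle (3 → 10). Not NE.
(Middle, X): P2 can switch to Y (1 → 20). Not NE.
(Middle, Y): P1 gets 20, best alternative 19; P2 gets 20, best alternative 7. No profitable deviation — NE.
(Middle, Z): P1 can switch to Bottom (10 → 18). Not NE.
(Bottom, X): P1 can switch to Top (7 → 10). Not NE.
(Bottom, Y): P1 can switch to Middle (19 → 20). Not NE.
(Bottom, Z): P1 gets 18, best alternative 10; P2 gets 18, best alternative 6. No profitable deviation — NE.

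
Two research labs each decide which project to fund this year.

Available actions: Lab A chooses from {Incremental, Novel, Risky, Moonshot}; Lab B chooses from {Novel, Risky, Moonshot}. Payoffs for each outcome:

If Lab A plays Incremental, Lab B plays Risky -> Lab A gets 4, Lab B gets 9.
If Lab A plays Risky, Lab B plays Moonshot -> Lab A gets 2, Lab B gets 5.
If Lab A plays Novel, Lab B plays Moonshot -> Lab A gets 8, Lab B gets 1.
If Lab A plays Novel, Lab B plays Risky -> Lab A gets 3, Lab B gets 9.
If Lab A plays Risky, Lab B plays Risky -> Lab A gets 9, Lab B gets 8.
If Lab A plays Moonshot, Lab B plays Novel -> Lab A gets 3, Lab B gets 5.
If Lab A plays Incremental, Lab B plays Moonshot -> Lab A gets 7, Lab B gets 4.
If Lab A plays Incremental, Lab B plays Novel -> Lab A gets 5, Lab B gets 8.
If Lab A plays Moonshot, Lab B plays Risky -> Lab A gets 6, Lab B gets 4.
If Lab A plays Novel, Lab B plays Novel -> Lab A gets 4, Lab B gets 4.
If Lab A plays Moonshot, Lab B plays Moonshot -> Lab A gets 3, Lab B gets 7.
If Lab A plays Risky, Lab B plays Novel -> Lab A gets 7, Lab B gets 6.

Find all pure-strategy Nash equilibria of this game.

Pure NE: (Risky, Risky)

Check each profile: it is a Nash equilibrium iff no player can strictly gain by switching unilaterally.
(Incremental, Novel): Lab A can switch to Risky (5 → 7). Not NE.
(Incremental, Risky): Lab A can switch to Risky (4 → 9). Not NE.
(Incremental, Moonshot): Lab A can switch to Novel (7 → 8). Not NE.
(Novel, Novel): Lab A can switch to Incremental (4 → 5). Not NE.
(Novel, Risky): Lab A can switch to Incremental (3 → 4). Not NE.
(Novel, Moonshot): Lab B can switch to Novel (1 → 4). Not NE.
(Risky, Novel): Lab B can switch to Risky (6 → 8). Not NE.
(Risky, Risky): Lab A gets 9, best alternative 6; Lab B gets 8, best alternative 6. No profitable deviation — NE.
(Risky, Moonshot): Lab A can switch to Incremental (2 → 7). Not NE.
(Moonshot, Novel): Lab A can switch to Incremental (3 → 5). Not NE.
(Moonshot, Risky): Lab A can switch to Risky (6 → 9). Not NE.
(Moonshot, Moonshot): Lab A can switch to Incremental (3 → 7). Not NE.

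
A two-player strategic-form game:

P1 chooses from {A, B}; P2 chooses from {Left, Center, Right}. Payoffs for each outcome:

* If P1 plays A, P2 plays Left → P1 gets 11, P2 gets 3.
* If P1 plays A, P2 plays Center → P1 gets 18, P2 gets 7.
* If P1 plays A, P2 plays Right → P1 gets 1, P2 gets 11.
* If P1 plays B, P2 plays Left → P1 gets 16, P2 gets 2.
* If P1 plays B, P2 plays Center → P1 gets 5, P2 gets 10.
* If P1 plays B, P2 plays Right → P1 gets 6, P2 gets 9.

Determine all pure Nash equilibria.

none

Mark each player's best response to every combination of opponents' strategies; a profile where every player is best-responding is a pure Nash equilibrium.
P1 against Left: payoffs 11, 16 → best response B.
P1 against Center: payoffs 18, 5 → best response A.
P1 against Right: payoffs 1, 6 → best response B.
P2 against A: payoffs 3, 7, 11 → best response Right.
P2 against B: payoffs 2, 10, 9 → best response Center.
No profile is a mutual best response for all players.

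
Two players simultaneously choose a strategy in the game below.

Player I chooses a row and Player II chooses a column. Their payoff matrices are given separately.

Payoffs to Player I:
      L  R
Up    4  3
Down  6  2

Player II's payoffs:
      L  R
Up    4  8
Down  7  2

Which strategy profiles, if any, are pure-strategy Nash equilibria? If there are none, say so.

Pure-strategy Nash equilibria: (Up, R); (Down, L)

Mark each player's best response to every combination of opponents' strategies; a profile where every player is best-responding is a pure Nash equilibrium.
Player I against L: payoffs 4, 6 → best response Down.
Player I against R: payoffs 3, 2 → best response Up.
Player II against Up: payoffs 4, 8 → best response R.
Player II against Down: payoffs 7, 2 → best response L.
Mutual best responses: (Up, R); (Down, L).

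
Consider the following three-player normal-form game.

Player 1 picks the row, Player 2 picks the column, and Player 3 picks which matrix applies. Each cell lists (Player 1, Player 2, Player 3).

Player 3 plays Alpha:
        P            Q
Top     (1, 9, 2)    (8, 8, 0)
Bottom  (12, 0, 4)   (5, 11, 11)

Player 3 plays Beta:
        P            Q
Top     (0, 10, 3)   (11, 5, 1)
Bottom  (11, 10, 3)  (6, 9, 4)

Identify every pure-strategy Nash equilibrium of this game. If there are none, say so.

Player 1 against (P, Alpha): payoffs 1, 12 → best response Bottom.
Player 1 against (P, Beta): payoffs 0, 11 → best response Bottom.
Player 1 against (Q, Alpha): payoffs 8, 5 → best response Top.
Player 1 against (Q, Beta): payoffs 11, 6 → best response Top.
Player 2 against (Top, Alpha): payoffs 9, 8 → best response P.
Player 2 against (Top, Beta): payoffs 10, 5 → best response P.
Player 2 against (Bottom, Alpha): payoffs 0, 11 → best response Q.
Player 2 against (Bottom, Beta): payoffs 10, 9 → best response P.
Player 3 against (Top, P): payoffs 2, 3 → best response Beta.
Player 3 against (Top, Q): payoffs 0, 1 → best response Beta.
Player 3 against (Bottom, P): payoffs 4, 3 → best response Alpha.
Player 3 against (Bottom, Q): payoffs 11, 4 → best response Alpha.
No profile is a mutual best response for all players.

This game has no pure Nash equilibrium.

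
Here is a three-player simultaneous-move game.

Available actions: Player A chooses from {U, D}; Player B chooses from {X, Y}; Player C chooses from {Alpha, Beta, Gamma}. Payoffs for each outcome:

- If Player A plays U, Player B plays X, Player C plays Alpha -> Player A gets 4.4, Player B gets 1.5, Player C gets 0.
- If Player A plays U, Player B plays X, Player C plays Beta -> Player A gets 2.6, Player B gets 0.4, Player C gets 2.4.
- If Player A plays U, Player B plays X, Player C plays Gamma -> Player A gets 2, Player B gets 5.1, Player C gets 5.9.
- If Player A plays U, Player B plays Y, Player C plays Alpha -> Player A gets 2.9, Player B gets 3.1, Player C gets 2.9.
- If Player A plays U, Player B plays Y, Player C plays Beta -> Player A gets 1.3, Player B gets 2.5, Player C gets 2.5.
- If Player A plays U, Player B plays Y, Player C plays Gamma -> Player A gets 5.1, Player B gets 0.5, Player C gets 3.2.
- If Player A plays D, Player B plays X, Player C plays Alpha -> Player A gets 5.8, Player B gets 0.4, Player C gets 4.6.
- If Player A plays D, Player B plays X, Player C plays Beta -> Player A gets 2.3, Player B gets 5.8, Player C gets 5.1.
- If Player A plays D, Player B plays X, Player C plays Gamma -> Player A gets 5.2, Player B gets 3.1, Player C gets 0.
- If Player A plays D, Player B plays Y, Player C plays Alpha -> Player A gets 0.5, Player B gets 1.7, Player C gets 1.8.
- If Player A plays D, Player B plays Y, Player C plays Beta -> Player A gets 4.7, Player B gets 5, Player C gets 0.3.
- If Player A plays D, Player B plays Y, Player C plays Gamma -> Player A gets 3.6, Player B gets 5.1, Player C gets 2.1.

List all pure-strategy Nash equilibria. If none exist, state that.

(U, X, Alpha): Player A can switch to D (4.4 → 5.8). Not NE.
(U, X, Beta): Player B can switch to Y (0.4 → 2.5). Not NE.
(U, X, Gamma): Player A can switch to D (2 → 5.2). Not NE.
(U, Y, Alpha): Player C can switch to Gamma (2.9 → 3.2). Not NE.
(U, Y, Beta): Player A can switch to D (1.3 → 4.7). Not NE.
(U, Y, Gamma): Player B can switch to X (0.5 → 5.1). Not NE.
(D, X, Alpha): Player B can switch to Y (0.4 → 1.7). Not NE.
(D, X, Beta): Player A can switch to U (2.3 → 2.6). Not NE.
(D, X, Gamma): Player B can switch to Y (3.1 → 5.1). Not NE.
(D, Y, Alpha): Player A can switch to U (0.5 → 2.9). Not NE.
(The remaining 2 profiles each have a profitable deviation by the same check.)

none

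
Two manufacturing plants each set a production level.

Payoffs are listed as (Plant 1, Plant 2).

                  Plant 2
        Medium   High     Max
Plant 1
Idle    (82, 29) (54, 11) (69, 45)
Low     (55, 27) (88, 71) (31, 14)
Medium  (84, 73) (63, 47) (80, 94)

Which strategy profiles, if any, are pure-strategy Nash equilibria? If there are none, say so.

(Idle, Medium): Plant 1 can switch to Medium (82 → 84). Not NE.
(Idle, High): Plant 1 can switch to Low (54 → 88). Not NE.
(Idle, Max): Plant 1 can switch to Medium (69 → 80). Not NE.
(Low, Medium): Plant 1 can switch to Idle (55 → 82). Not NE.
(Low, High): Plant 1 gets 88, best alternative 63; Plant 2 gets 71, best alternative 27. No profitable deviation — NE.
(Low, Max): Plant 1 can switch to Idle (31 → 69). Not NE.
(Medium, Medium): Plant 2 can switch to Max (73 → 94). Not NE.
(Medium, Max): Plant 1 gets 80, best alternative 69; Plant 2 gets 94, best alternative 73. No profitable deviation — NE.
(The remaining 1 profile has a profitable deviation by the same check.)

The pure Nash equilibria are (Low, High); (Medium, Max).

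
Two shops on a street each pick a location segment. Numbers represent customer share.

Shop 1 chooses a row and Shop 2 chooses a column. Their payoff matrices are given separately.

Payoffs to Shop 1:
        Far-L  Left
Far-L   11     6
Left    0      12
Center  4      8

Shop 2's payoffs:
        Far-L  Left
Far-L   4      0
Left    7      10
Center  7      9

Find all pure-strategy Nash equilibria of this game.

Check each profile: it is a Nash equilibrium iff no player can strictly gain by switching unilaterally.
(Far-L, Far-L): Shop 1 gets 11, best alternative 4; Shop 2 gets 4, best alternative 0. No profitable deviation — NE.
(Far-L, Left): Shop 1 can switch to Left (6 → 12). Not NE.
(Left, Far-L): Shop 1 can switch to Far-L (0 → 11). Not NE.
(Left, Left): Shop 1 gets 12, best alternative 8; Shop 2 gets 10, best alternative 7. No profitable deviation — NE.
(Center, Far-L): Shop 1 can switch to Far-L (4 → 11). Not NE.
(Center, Left): Shop 1 can switch to Left (8 → 12). Not NE.

Pure-strategy Nash equilibria: (Far-L, Far-L) and (Left, Left)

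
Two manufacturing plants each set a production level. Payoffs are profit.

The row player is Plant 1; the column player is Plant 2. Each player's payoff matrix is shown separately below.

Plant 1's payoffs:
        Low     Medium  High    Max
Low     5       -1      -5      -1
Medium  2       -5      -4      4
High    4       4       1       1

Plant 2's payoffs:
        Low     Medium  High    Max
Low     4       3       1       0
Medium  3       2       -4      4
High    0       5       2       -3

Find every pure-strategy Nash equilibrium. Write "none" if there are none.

Plant 1 against Low: payoffs 5, 2, 4 → best response Low.
Plant 1 against Medium: payoffs -1, -5, 4 → best response High.
Plant 1 against High: payoffs -5, -4, 1 → best response High.
Plant 1 against Max: payoffs -1, 4, 1 → best response Medium.
Plant 2 against Low: payoffs 4, 3, 1, 0 → best response Low.
Plant 2 against Medium: payoffs 3, 2, -4, 4 → best response Max.
Plant 2 against High: payoffs 0, 5, 2, -3 → best response Medium.
Mutual best responses: (Low, Low); (Medium, Max); (High, Medium).

(Low, Low); (Medium, Max); (High, Medium)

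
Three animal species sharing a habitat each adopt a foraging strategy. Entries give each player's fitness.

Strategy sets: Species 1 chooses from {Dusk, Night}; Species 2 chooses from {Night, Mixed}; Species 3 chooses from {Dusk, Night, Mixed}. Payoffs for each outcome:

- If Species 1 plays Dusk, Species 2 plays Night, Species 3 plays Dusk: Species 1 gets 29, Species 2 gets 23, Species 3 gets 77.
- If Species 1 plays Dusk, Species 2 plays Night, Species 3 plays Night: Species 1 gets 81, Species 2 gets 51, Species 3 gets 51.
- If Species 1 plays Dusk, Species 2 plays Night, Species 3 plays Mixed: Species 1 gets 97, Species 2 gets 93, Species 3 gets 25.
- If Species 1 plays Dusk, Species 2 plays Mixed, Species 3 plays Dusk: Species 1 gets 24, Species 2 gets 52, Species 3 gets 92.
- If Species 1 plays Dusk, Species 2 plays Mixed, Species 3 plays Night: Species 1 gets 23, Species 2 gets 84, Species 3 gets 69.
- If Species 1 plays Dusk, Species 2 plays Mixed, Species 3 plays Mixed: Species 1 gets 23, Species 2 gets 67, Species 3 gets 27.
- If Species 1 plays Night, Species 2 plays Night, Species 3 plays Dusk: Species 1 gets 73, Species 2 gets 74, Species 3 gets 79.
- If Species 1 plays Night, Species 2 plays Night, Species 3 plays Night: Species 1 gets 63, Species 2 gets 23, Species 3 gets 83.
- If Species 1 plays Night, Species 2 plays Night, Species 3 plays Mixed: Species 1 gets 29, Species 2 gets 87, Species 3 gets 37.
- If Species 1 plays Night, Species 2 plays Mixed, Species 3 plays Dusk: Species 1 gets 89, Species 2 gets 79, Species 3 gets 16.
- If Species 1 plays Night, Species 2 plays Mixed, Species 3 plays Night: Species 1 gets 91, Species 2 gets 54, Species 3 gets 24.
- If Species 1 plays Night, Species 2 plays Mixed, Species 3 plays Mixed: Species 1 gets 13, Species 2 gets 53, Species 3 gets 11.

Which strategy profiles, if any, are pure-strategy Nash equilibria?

Species 1 against (Night, Dusk): payoffs 29, 73 → best response Night.
Species 1 against (Night, Night): payoffs 81, 63 → best response Dusk.
Species 1 against (Night, Mixed): payoffs 97, 29 → best response Dusk.
Species 1 against (Mixed, Dusk): payoffs 24, 89 → best response Night.
Species 1 against (Mixed, Night): payoffs 23, 91 → best response Night.
Species 1 against (Mixed, Mixed): payoffs 23, 13 → best response Dusk.
Species 2 against (Dusk, Dusk): payoffs 23, 52 → best response Mixed.
Species 2 against (Dusk, Night): payoffs 51, 84 → best response Mixed.
Species 2 against (Dusk, Mixed): payoffs 93, 67 → best response Night.
Species 2 against (Night, Dusk): payoffs 74, 79 → best response Mixed.
Species 2 against (Night, Night): payoffs 23, 54 → best response Mixed.
Species 2 against (Night, Mixed): payoffs 87, 53 → best response Night.
Species 3 against (Dusk, Night): payoffs 77, 51, 25 → best response Dusk.
Species 3 against (Dusk, Mixed): payoffs 92, 69, 27 → best response Dusk.
Species 3 against (Night, Night): payoffs 79, 83, 37 → best response Night.
Species 3 against (Night, Mixed): payoffs 16, 24, 11 → best response Night.
Mutual best responses: (Night, Mixed, Night).

The unique pure-strategy Nash equilibrium is (Night, Mixed, Night).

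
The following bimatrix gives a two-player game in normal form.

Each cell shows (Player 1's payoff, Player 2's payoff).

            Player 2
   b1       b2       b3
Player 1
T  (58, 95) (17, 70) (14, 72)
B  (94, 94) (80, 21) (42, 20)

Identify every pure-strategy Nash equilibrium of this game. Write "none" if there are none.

Player 1 against b1: payoffs 58, 94 → best response B.
Player 1 against b2: payoffs 17, 80 → best response B.
Player 1 against b3: payoffs 14, 42 → best response B.
Player 2 against T: payoffs 95, 70, 72 → best response b1.
Player 2 against B: payoffs 94, 21, 20 → best response b1.
Mutual best responses: (B, b1).

The unique pure-strategy Nash equilibrium is (B, b1).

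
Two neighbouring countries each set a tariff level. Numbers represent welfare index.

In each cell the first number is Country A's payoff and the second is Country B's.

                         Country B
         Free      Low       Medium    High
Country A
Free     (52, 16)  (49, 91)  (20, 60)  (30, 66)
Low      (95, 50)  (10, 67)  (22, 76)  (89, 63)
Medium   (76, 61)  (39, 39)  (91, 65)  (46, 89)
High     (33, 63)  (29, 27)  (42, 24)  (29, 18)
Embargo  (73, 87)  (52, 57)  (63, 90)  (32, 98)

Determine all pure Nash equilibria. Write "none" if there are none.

There is no pure-strategy Nash equilibrium.

(Free, Free): Country A can switch to Low (52 → 95). Not NE.
(Free, Low): Country A can switch to Embargo (49 → 52). Not NE.
(Free, Medium): Country A can switch to Low (20 → 22). Not NE.
(Free, High): Country A can switch to Low (30 → 89). Not NE.
(Low, Free): Country B can switch to Low (50 → 67). Not NE.
(Low, Low): Country A can switch to Free (10 → 49). Not NE.
(Low, Medium): Country A can switch to Medium (22 → 91). Not NE.
(Low, High): Country B can switch to Low (63 → 67). Not NE.
(Medium, Free): Country A can switch to Low (76 → 95). Not NE.
(Medium, Low): Country A can switch to Free (39 → 49). Not NE.
(Medium, Medium): Country B can switch to High (65 → 89). Not NE.
(Medium, High): Country A can switch to Low (46 → 89). Not NE.
(The remaining 8 profiles each have a profitable deviation by the same check.)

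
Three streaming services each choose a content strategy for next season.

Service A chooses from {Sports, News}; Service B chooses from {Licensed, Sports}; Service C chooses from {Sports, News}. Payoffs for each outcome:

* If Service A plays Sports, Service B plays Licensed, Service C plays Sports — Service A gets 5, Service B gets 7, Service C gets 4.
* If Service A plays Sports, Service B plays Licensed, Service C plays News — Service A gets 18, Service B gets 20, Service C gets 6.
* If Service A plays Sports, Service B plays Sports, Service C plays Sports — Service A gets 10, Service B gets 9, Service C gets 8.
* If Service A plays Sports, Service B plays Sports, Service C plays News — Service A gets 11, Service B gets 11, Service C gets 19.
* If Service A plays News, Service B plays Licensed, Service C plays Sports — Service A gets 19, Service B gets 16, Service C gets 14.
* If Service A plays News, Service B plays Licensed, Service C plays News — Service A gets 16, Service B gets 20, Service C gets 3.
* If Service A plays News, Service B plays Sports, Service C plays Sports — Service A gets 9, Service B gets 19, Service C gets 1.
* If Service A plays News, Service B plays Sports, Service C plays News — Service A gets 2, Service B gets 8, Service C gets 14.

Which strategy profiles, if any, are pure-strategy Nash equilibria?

For each player, find the best response to each opponent profile; mutual best responses are the pure NE.
Service A against (Licensed, Sports): payoffs 5, 19 → best response News.
Service A against (Licensed, News): payoffs 18, 16 → best response Sports.
Service A against (Sports, Sports): payoffs 10, 9 → best response Sports.
Service A against (Sports, News): payoffs 11, 2 → best response Sports.
Service B against (Sports, Sports): payoffs 7, 9 → best response Sports.
Service B against (Sports, News): payoffs 20, 11 → best response Licensed.
Service B against (News, Sports): payoffs 16, 19 → best response Sports.
Service B against (News, News): payoffs 20, 8 → best response Licensed.
Service C against (Sports, Licensed): payoffs 4, 6 → best response News.
Service C against (Sports, Sports): payoffs 8, 19 → best response News.
Service C against (News, Licensed): payoffs 14, 3 → best response Sports.
Service C against (News, Sports): payoffs 1, 14 → best response News.
Mutual best responses: (Sports, Licensed, News).

(Sports, Licensed, News)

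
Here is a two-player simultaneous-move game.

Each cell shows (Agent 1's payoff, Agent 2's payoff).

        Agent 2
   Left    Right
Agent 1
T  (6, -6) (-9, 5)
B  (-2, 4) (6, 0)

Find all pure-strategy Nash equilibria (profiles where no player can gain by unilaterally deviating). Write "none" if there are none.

Check each profile: it is a Nash equilibrium iff no player can strictly gain by switching unilaterally.
(T, Left): Agent 2 can switch to Right (-6 → 5). Not NE.
(T, Right): Agent 1 can switch to B (-9 → 6). Not NE.
(B, Left): Agent 1 can switch to T (-2 → 6). Not NE.
(B, Right): Agent 2 can switch to Left (0 → 4). Not NE.

This game has no pure Nash equilibrium.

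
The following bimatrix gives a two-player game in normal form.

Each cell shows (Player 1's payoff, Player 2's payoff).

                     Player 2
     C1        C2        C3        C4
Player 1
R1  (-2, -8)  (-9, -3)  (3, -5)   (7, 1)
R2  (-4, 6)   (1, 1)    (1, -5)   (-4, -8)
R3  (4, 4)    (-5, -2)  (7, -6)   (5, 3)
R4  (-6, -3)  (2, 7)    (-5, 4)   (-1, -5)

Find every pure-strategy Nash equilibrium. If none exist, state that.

The pure Nash equilibria are (R1, C4), (R3, C1), (R4, C2).

Player 1 against C1: payoffs -2, -4, 4, -6 → best response R3.
Player 1 against C2: payoffs -9, 1, -5, 2 → best response R4.
Player 1 against C3: payoffs 3, 1, 7, -5 → best response R3.
Player 1 against C4: payoffs 7, -4, 5, -1 → best response R1.
Player 2 against R1: payoffs -8, -3, -5, 1 → best response C4.
Player 2 against R2: payoffs 6, 1, -5, -8 → best response C1.
Player 2 against R3: payoffs 4, -2, -6, 3 → best response C1.
Player 2 against R4: payoffs -3, 7, 4, -5 → best response C2.
Mutual best responses: (R1, C4); (R3, C1); (R4, C2).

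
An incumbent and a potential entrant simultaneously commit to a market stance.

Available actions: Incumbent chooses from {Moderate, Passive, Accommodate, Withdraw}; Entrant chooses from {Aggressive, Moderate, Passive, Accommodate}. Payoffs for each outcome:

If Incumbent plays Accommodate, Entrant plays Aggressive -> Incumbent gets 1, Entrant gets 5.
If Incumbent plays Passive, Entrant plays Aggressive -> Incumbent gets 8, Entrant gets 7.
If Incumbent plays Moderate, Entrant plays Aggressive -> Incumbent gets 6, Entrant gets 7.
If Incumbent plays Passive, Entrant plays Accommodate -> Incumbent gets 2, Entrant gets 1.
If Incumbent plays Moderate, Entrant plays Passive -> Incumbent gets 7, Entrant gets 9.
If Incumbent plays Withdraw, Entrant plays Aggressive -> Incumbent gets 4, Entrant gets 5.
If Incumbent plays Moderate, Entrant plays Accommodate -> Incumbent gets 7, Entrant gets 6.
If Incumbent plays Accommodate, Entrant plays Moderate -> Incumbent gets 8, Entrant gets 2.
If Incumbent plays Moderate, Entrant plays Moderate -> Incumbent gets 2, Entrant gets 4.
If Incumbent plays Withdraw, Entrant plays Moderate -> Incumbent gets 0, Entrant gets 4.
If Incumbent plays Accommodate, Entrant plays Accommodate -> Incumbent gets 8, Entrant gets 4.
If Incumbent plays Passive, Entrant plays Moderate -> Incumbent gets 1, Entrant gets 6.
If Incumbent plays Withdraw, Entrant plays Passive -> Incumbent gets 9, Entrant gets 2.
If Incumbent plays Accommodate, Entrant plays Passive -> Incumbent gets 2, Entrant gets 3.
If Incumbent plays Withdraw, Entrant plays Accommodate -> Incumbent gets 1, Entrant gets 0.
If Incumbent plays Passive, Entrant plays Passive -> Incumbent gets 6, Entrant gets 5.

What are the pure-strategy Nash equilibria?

Incumbent against Aggressive: payoffs 6, 8, 1, 4 → best response Passive.
Incumbent against Moderate: payoffs 2, 1, 8, 0 → best response Accommodate.
Incumbent against Passive: payoffs 7, 6, 2, 9 → best response Withdraw.
Incumbent against Accommodate: payoffs 7, 2, 8, 1 → best response Accommodate.
Entrant against Moderate: payoffs 7, 4, 9, 6 → best response Passive.
Entrant against Passive: payoffs 7, 6, 5, 1 → best response Aggressive.
Entrant against Accommodate: payoffs 5, 2, 3, 4 → best response Aggressive.
Entrant against Withdraw: payoffs 5, 4, 2, 0 → best response Aggressive.
Mutual best responses: (Passive, Aggressive).

Pure NE: (Passive, Aggressive)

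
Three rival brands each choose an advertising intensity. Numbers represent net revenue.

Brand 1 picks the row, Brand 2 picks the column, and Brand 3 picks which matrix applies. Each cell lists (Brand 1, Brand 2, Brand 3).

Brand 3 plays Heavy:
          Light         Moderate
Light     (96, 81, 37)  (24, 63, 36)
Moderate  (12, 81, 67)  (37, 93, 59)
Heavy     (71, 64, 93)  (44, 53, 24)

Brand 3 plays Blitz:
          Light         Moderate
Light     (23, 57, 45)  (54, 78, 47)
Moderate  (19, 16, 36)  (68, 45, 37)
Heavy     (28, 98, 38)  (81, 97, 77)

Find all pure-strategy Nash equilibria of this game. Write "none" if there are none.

There is no pure-strategy Nash equilibrium.

Mark each player's best response to every combination of opponents' strategies; a profile where every player is best-responding is a pure Nash equilibrium.
Brand 1 against (Light, Heavy): payoffs 96, 12, 71 → best response Light.
Brand 1 against (Light, Blitz): payoffs 23, 19, 28 → best response Heavy.
Brand 1 against (Moderate, Heavy): payoffs 24, 37, 44 → best response Heavy.
Brand 1 against (Moderate, Blitz): payoffs 54, 68, 81 → best response Heavy.
Brand 2 against (Light, Heavy): payoffs 81, 63 → best response Light.
Brand 2 against (Light, Blitz): payoffs 57, 78 → best response Moderate.
Brand 2 against (Moderate, Heavy): payoffs 81, 93 → best response Moderate.
Brand 2 against (Moderate, Blitz): payoffs 16, 45 → best response Moderate.
Brand 2 against (Heavy, Heavy): payoffs 64, 53 → best response Light.
Brand 2 against (Heavy, Blitz): payoffs 98, 97 → best response Light.
Brand 3 against (Light, Light): payoffs 37, 45 → best response Blitz.
Brand 3 against (Light, Moderate): payoffs 36, 47 → best response Blitz.
Brand 3 against (Moderate, Light): payoffs 67, 36 → best response Heavy.
Brand 3 against (Moderate, Moderate): payoffs 59, 37 → best response Heavy.
Brand 3 against (Heavy, Light): payoffs 93, 38 → best response Heavy.
Brand 3 against (Heavy, Moderate): payoffs 24, 77 → best response Blitz.
No profile is a mutual best response for all players.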